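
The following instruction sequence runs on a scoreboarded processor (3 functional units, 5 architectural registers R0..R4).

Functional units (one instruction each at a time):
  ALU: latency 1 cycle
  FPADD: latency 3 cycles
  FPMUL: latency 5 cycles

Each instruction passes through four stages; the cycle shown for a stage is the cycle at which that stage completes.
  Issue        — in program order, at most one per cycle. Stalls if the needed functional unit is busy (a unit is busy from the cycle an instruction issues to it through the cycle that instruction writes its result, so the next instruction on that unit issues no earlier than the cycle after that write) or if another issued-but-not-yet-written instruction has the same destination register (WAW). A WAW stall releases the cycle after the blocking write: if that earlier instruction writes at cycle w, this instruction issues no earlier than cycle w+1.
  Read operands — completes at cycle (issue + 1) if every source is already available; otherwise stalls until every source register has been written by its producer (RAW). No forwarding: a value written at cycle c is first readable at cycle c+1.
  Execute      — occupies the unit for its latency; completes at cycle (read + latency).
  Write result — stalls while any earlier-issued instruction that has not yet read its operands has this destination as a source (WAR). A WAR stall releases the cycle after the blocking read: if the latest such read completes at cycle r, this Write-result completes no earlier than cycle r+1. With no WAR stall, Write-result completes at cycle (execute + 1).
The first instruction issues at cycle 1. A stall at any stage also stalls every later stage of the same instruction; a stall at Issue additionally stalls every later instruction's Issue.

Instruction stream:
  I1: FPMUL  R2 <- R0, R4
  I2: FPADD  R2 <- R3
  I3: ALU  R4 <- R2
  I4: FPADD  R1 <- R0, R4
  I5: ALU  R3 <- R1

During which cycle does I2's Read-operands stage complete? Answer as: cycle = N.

cycle = 10

1) issue 1, read 2, done 7, write 8
2) issue 9, read 10, done 13, write 14  <WAW R2: wait I1 write@8>
3) issue 10, read 15, done 16, write 17  <RAW R2: wait I2 write@14>
4) issue 15, read 18, done 21, write 22  <struct: FPADD busy until I2 writes@14 / RAW R4: wait I3 write@17>
5) issue 18, read 23, done 24, write 25  <struct: ALU busy until I3 writes@17 / RAW R1: wait I4 write@22>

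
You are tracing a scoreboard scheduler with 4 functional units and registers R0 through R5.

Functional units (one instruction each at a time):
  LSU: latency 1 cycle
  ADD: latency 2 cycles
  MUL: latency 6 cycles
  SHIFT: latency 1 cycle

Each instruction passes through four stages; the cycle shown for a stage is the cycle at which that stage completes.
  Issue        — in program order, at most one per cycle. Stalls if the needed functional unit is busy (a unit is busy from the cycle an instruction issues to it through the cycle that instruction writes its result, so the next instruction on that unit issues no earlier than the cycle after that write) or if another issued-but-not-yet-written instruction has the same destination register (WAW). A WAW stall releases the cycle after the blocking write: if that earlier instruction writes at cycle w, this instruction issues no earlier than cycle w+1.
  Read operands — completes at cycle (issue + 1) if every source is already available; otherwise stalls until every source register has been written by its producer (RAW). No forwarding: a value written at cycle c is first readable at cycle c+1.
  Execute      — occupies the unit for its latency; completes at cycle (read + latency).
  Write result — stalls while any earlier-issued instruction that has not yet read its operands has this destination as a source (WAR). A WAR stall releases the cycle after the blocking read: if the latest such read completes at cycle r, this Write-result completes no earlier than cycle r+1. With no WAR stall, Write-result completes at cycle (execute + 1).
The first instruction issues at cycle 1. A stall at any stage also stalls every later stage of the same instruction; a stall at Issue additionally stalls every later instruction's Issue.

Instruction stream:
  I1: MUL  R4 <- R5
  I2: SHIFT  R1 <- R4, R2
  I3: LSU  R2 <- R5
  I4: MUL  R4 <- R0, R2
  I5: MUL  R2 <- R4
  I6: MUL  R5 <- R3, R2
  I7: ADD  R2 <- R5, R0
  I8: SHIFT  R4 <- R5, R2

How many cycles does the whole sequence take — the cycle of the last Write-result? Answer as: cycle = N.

I1  is:1  ro:2  ex:8  wr:9
I2  is:2  ro:10  ex:11  wr:12  — RAW R4: wait I1 write@9
I3  is:3  ro:4  ex:5  wr:11  — WAR R2: wait I2 read@10
I4  is:10  ro:12  ex:18  wr:19  — struct: MUL busy until I1 writes@9, RAW R2: wait I3 write@11
I5  is:20  ro:21  ex:27  wr:28  — struct: MUL busy until I4 writes@19
I6  is:29  ro:30  ex:36  wr:37  — struct: MUL busy until I5 writes@28
I7  is:30  ro:38  ex:40  wr:41  — RAW R5: wait I6 write@37
I8  is:31  ro:42  ex:43  wr:44  — RAW R2: wait I7 write@41

cycle = 44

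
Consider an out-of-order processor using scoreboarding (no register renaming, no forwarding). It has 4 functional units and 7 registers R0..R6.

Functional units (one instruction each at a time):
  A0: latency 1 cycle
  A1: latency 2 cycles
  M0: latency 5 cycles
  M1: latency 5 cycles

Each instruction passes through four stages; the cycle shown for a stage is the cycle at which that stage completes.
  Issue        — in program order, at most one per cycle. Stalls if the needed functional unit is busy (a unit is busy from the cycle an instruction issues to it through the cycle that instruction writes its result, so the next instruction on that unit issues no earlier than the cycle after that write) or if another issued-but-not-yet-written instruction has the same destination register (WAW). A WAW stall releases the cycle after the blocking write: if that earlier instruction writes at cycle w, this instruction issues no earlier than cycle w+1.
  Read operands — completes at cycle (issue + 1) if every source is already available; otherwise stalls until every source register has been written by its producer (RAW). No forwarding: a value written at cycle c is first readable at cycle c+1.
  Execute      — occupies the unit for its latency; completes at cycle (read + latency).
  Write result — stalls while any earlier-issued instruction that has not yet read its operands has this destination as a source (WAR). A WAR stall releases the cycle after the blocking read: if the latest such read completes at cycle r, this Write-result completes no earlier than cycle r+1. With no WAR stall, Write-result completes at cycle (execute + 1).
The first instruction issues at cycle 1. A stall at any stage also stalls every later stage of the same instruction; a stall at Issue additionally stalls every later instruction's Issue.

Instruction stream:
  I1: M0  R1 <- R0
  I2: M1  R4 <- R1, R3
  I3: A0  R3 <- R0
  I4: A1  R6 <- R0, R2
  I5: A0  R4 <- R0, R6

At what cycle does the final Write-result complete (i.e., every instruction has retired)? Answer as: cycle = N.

cycle = 19

I1 -> (1, 2, 7, 8)
I2 -> (2, 9, 14, 15)  // RAW R1: wait I1 write@8
I3 -> (3, 4, 5, 10)  // WAR R3: wait I2 read@9
I4 -> (4, 5, 7, 8)
I5 -> (16, 17, 18, 19)  // WAW R4: wait I2 write@15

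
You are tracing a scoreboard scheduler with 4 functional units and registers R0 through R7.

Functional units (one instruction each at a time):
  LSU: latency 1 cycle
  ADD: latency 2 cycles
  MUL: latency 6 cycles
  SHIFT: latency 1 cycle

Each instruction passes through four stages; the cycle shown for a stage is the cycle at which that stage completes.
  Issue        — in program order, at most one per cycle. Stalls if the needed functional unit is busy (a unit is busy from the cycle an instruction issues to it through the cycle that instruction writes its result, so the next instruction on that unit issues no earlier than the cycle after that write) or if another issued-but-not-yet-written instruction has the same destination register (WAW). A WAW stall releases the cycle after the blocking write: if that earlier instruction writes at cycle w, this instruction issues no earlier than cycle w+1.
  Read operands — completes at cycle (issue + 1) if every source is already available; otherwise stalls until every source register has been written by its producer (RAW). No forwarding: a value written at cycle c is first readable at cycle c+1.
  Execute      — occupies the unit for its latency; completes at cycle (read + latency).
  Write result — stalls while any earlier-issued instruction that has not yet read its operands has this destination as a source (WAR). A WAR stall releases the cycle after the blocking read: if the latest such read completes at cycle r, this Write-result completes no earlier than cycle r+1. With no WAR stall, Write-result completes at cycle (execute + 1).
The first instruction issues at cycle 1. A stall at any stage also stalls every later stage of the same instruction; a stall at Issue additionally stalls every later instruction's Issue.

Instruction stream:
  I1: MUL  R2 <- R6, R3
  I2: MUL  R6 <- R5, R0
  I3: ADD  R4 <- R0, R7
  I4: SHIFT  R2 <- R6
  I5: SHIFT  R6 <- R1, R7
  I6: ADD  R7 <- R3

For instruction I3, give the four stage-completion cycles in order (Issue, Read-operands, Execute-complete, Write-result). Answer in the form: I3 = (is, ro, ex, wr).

I3 = (11, 12, 14, 15)

1) issue 1, read 2, done 8, write 9
2) issue 10, read 11, done 17, write 18  <struct: MUL busy until I1 writes@9>
3) issue 11, read 12, done 14, write 15
4) issue 12, read 19, done 20, write 21  <RAW R6: wait I2 write@18>
5) issue 22, read 23, done 24, write 25  <struct: SHIFT busy until I4 writes@21>
6) issue 23, read 24, done 26, write 27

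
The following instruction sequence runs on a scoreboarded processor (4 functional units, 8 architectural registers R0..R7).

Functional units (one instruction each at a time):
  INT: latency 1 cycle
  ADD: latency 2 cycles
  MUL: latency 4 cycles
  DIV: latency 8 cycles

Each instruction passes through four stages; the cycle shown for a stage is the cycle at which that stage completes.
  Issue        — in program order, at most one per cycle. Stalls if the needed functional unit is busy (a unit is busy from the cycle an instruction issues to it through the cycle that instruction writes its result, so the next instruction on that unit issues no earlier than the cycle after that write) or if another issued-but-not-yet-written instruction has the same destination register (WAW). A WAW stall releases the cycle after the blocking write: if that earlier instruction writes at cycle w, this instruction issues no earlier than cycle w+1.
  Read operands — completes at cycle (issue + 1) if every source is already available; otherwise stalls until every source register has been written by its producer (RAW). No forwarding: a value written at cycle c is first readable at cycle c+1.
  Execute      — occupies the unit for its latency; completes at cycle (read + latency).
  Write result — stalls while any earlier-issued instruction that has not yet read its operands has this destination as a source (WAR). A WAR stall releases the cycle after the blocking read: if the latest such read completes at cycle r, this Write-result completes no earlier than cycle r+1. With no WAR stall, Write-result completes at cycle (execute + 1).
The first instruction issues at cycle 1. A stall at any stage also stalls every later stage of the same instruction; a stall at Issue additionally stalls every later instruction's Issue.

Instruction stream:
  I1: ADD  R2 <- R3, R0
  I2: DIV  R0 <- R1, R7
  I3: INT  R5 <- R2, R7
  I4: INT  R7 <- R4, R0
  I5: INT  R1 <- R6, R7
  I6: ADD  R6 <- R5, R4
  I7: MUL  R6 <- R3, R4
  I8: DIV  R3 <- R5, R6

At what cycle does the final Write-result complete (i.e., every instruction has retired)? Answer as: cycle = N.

cycle 1: I1 dispatched to ADD
cycle 2: I1 operands ready · I2 dispatched to DIV
cycle 3: I2 operands ready · I3 dispatched to INT
cycle 4: I1 complete
cycle 5: R2←I1
cycle 6: I3 operands ready
cycle 7: I3 complete
cycle 8: R5←I3
cycle 9: I4 dispatched to INT
cycle 11: I2 complete
cycle 12: R0←I2
cycle 13: I4 operands ready
cycle 14: I4 complete
cycle 15: R7←I4
cycle 16: I5 dispatched to INT
cycle 17: I5 operands ready · I6 dispatched to ADD
cycle 18: I5 complete · I6 operands ready
cycle 19: R1←I5
cycle 20: I6 complete
cycle 21: R6←I6
cycle 22: I7 dispatched to MUL
cycle 23: I7 operands ready · I8 dispatched to DIV
cycle 27: I7 complete
cycle 28: R6←I7
cycle 29: I8 operands ready
cycle 37: I8 complete
cycle 38: R3←I8

cycle = 38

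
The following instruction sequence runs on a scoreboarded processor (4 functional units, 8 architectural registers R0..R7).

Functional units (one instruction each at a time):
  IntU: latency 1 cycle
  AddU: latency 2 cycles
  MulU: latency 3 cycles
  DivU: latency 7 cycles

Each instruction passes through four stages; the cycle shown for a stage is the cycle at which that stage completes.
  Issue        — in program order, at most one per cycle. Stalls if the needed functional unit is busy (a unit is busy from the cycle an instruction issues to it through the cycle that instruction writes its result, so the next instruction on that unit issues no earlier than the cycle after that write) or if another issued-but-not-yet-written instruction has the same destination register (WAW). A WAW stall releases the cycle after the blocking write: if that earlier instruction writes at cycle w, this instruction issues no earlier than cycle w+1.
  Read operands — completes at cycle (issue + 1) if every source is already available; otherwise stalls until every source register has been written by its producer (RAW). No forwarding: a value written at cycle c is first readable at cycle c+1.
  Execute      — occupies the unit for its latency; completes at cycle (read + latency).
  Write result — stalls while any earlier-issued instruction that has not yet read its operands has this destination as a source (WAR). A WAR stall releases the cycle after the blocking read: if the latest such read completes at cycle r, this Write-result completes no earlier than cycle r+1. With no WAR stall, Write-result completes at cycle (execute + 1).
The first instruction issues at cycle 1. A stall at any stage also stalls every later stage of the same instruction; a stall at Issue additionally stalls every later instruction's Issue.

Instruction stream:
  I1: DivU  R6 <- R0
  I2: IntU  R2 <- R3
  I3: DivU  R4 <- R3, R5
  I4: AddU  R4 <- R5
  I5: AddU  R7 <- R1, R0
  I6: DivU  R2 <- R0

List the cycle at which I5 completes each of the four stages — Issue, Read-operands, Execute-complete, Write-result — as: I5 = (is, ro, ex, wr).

I5 = (26, 27, 29, 30)

1) issue 1, read 2, done 9, write 10
2) issue 2, read 3, done 4, write 5
3) issue 11, read 12, done 19, write 20  <struct: DivU busy until I1 writes@10>
4) issue 21, read 22, done 24, write 25  <WAW R4: wait I3 write@20>
5) issue 26, read 27, done 29, write 30  <struct: AddU busy until I4 writes@25>
6) issue 27, read 28, done 35, write 36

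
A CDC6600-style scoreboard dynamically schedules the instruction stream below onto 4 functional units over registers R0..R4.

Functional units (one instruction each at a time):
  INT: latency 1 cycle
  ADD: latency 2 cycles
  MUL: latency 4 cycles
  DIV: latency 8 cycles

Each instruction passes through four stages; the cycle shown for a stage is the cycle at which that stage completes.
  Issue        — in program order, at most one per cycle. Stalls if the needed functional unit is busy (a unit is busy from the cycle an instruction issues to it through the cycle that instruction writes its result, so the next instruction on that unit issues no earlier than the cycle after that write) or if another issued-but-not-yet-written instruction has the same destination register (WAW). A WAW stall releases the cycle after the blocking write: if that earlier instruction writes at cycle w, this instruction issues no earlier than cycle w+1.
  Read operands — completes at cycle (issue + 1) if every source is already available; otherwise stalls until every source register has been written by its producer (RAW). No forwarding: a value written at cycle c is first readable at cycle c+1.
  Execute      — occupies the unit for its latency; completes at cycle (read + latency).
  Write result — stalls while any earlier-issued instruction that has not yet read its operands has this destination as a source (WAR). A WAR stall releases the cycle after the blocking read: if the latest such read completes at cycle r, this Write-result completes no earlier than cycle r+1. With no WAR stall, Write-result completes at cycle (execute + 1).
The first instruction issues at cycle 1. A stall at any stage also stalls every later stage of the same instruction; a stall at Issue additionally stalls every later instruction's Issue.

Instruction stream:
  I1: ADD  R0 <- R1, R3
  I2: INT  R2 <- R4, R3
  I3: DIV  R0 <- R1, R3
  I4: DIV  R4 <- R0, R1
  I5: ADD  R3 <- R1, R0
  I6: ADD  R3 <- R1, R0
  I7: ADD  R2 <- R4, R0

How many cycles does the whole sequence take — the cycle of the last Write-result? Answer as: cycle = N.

c1: I1 issues→ADD
c2: I1 reads · I2 issues→INT
c3: I2 reads
c4: I1 exec-done · I2 exec-done
c5: I1 writes R0 · I2 writes R2
c6: I3 issues→DIV
c7: I3 reads
c15: I3 exec-done
c16: I3 writes R0
c17: I4 issues→DIV
c18: I4 reads · I5 issues→ADD
c19: I5 reads
c21: I5 exec-done
c22: I5 writes R3
c23: I6 issues→ADD
c24: I6 reads
c26: I4 exec-done · I6 exec-done
c27: I4 writes R4 · I6 writes R3
c28: I7 issues→ADD
c29: I7 reads
c31: I7 exec-done
c32: I7 writes R2

cycle = 32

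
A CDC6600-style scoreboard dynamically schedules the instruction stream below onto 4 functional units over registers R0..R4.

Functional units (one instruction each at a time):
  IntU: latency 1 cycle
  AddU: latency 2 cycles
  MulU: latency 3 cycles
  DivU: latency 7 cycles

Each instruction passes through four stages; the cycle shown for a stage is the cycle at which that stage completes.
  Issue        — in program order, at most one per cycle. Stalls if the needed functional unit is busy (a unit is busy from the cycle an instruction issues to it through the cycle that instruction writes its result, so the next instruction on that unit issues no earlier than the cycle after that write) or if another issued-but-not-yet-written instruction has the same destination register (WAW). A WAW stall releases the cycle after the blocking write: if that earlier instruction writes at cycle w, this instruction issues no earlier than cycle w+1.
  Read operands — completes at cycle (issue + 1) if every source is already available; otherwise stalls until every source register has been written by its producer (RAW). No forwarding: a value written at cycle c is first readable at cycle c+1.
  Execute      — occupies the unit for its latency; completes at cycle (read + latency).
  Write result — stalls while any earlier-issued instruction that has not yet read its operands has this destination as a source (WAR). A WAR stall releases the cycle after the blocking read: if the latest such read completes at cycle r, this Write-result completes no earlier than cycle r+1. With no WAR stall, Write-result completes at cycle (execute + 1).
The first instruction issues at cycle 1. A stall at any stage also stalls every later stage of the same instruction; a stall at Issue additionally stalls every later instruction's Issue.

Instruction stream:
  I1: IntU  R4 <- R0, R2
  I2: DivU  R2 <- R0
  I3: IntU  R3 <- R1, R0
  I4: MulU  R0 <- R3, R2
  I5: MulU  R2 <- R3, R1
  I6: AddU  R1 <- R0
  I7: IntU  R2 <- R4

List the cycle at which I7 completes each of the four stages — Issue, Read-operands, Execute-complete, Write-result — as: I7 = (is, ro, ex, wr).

I7 = (23, 24, 25, 26)

I1 -> (1, 2, 3, 4)
I2 -> (2, 3, 10, 11)
I3 -> (5, 6, 7, 8)  // struct: IntU busy until I1 writes@4
I4 -> (6, 12, 15, 16)  // RAW R2: wait I2 write@11
I5 -> (17, 18, 21, 22)  // struct: MulU busy until I4 writes@16
I6 -> (18, 19, 21, 22)
I7 -> (23, 24, 25, 26)  // WAW R2: wait I5 write@22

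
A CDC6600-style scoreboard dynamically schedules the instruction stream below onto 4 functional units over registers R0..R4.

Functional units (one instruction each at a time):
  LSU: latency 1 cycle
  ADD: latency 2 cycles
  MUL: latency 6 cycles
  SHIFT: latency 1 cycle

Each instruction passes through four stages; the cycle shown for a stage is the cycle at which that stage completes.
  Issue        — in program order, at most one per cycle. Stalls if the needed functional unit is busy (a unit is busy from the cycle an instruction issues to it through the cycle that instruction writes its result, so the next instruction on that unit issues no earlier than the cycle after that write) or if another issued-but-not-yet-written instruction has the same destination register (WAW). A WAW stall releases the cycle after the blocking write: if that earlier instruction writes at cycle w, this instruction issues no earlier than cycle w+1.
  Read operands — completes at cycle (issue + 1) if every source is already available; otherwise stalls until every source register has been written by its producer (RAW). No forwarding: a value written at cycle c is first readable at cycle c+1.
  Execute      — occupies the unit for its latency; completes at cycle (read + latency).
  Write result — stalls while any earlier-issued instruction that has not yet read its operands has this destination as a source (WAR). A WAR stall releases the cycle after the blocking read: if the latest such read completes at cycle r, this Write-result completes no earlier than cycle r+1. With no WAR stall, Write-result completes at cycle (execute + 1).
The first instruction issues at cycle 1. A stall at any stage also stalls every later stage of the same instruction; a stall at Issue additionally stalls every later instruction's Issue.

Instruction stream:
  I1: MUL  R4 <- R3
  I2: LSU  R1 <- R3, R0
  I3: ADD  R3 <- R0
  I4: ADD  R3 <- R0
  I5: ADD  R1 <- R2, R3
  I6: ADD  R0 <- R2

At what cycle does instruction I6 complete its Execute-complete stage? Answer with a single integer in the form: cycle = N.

I1: IS=1 RO=2 EX=8 WR=9
I2: IS=2 RO=3 EX=4 WR=5
I3: IS=3 RO=4 EX=6 WR=7
I4: IS=8 RO=9 EX=11 WR=12  [struct: ADD busy until I3 writes@7]
I5: IS=13 RO=14 EX=16 WR=17  [struct: ADD busy until I4 writes@12]
I6: IS=18 RO=19 EX=21 WR=22  [struct: ADD busy until I5 writes@17]

cycle = 21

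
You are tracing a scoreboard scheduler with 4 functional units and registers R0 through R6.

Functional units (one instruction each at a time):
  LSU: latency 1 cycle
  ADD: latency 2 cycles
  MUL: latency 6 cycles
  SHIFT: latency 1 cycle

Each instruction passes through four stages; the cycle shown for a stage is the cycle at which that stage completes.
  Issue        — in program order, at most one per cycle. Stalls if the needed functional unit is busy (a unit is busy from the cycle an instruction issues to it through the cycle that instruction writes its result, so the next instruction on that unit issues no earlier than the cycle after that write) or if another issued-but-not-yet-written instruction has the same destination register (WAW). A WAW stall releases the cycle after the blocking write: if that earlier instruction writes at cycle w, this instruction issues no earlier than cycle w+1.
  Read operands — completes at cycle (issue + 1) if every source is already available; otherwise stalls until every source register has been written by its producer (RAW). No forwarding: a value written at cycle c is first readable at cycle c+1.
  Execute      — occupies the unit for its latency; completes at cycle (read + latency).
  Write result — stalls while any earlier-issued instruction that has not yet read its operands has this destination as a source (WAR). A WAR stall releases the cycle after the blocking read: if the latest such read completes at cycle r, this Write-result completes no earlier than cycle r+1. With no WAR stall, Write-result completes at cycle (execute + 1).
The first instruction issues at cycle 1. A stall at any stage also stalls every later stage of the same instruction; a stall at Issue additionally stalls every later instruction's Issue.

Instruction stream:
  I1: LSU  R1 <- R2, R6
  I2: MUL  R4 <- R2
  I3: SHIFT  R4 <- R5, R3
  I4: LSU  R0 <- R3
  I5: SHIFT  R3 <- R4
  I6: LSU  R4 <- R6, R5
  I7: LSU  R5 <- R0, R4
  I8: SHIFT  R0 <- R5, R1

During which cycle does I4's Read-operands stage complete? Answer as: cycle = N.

cycle = 13

I1: IS=1 RO=2 EX=3 WR=4
I2: IS=2 RO=3 EX=9 WR=10
I3: IS=11 RO=12 EX=13 WR=14  [WAW R4: wait I2 write@10]
I4: IS=12 RO=13 EX=14 WR=15
I5: IS=15 RO=16 EX=17 WR=18  [struct: SHIFT busy until I3 writes@14]
I6: IS=16 RO=17 EX=18 WR=19
I7: IS=20 RO=21 EX=22 WR=23  [struct: LSU busy until I6 writes@19]
I8: IS=21 RO=24 EX=25 WR=26  [RAW R5: wait I7 write@23]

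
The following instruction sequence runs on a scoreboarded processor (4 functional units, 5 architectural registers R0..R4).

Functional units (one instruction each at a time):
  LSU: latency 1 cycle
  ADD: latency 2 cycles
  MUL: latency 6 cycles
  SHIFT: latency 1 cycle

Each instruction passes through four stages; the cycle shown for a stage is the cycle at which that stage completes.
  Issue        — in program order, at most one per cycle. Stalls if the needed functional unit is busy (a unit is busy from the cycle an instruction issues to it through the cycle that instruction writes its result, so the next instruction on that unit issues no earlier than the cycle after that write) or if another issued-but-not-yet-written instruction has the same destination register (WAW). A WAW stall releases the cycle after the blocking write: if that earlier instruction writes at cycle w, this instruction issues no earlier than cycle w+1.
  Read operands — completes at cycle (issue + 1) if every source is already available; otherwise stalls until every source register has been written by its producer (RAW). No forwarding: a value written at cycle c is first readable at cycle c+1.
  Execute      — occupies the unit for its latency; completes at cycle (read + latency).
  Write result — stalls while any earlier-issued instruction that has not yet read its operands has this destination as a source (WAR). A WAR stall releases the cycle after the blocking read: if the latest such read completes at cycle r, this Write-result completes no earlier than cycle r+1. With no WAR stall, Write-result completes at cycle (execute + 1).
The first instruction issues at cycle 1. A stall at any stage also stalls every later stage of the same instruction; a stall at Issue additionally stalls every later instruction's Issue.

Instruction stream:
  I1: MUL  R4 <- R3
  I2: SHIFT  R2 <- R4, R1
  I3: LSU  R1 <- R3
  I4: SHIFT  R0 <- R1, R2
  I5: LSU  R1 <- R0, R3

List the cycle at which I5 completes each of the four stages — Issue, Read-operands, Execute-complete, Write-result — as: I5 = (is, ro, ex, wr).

I5 = (14, 17, 18, 19)

t=1  issue I1 (MUL)
t=2  I1 read-ops | issue I2 (SHIFT)
t=3  issue I3 (LSU)
t=4  I3 read-ops
t=5  I3 finished on LSU
t=8  I1 finished on MUL
t=9  I1→R4
t=10  I2 read-ops
t=11  I2 finished on SHIFT | I3→R1
t=12  I2→R2
t=13  issue I4 (SHIFT)
t=14  I4 read-ops | issue I5 (LSU)
t=15  I4 finished on SHIFT
t=16  I4→R0
t=17  I5 read-ops
t=18  I5 finished on LSU
t=19  I5→R1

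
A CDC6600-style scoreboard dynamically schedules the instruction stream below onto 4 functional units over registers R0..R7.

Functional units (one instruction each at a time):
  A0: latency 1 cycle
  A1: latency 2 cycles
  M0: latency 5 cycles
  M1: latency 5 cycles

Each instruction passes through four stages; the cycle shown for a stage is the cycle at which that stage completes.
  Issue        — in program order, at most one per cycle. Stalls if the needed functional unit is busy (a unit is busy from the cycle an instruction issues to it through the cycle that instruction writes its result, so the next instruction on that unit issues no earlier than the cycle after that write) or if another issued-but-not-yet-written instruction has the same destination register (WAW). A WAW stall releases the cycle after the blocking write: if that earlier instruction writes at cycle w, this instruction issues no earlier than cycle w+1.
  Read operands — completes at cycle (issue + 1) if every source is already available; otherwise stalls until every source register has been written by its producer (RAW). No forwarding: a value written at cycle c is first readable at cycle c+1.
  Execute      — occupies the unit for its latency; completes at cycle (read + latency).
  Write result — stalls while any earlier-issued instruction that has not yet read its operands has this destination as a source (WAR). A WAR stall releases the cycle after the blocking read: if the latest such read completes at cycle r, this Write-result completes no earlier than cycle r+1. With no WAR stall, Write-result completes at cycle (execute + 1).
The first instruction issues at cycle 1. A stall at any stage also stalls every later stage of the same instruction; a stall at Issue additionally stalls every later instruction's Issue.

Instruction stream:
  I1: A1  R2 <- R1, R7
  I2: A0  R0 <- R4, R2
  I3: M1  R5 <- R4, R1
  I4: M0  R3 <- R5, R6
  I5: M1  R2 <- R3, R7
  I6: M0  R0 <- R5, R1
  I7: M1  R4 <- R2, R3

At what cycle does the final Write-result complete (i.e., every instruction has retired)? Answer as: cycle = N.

cycle = 32

I1 -> (1, 2, 4, 5)
I2 -> (2, 6, 7, 8)  // RAW R2: wait I1 write@5
I3 -> (3, 4, 9, 10)
I4 -> (4, 11, 16, 17)  // RAW R5: wait I3 write@10
I5 -> (11, 18, 23, 24)  // struct: M1 busy until I3 writes@10, RAW R3: wait I4 write@17
I6 -> (18, 19, 24, 25)  // struct: M0 busy until I4 writes@17
I7 -> (25, 26, 31, 32)  // struct: M1 busy until I5 writes@24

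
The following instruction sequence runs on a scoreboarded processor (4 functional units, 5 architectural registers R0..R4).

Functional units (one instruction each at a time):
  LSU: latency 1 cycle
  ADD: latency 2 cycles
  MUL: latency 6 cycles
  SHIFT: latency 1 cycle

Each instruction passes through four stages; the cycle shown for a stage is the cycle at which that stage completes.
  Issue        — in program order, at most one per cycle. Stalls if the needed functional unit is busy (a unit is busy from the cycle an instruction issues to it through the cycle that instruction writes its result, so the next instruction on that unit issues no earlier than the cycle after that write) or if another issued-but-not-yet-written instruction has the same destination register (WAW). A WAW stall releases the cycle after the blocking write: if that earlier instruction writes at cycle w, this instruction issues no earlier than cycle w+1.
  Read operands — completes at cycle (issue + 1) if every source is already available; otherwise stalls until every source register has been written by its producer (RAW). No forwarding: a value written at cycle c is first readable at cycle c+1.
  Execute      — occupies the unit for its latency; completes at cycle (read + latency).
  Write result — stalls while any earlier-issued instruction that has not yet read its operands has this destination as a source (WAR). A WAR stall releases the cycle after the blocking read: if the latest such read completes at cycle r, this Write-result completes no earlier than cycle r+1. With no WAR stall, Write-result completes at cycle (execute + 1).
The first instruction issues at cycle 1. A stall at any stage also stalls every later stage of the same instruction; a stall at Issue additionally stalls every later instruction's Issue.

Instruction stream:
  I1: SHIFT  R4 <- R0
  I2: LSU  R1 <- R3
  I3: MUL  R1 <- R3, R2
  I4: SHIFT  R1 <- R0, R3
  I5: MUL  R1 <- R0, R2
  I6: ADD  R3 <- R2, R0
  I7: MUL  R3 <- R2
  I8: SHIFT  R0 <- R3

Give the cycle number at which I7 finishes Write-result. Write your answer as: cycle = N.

I1: IS=1 RO=2 EX=3 WR=4
I2: IS=2 RO=3 EX=4 WR=5
I3: IS=6 RO=7 EX=13 WR=14  [WAW R1: wait I2 write@5]
I4: IS=15 RO=16 EX=17 WR=18  [WAW R1: wait I3 write@14]
I5: IS=19 RO=20 EX=26 WR=27  [WAW R1: wait I4 write@18]
I6: IS=20 RO=21 EX=23 WR=24
I7: IS=28 RO=29 EX=35 WR=36  [struct: MUL busy until I5 writes@27]
I8: IS=29 RO=37 EX=38 WR=39  [RAW R3: wait I7 write@36]

cycle = 36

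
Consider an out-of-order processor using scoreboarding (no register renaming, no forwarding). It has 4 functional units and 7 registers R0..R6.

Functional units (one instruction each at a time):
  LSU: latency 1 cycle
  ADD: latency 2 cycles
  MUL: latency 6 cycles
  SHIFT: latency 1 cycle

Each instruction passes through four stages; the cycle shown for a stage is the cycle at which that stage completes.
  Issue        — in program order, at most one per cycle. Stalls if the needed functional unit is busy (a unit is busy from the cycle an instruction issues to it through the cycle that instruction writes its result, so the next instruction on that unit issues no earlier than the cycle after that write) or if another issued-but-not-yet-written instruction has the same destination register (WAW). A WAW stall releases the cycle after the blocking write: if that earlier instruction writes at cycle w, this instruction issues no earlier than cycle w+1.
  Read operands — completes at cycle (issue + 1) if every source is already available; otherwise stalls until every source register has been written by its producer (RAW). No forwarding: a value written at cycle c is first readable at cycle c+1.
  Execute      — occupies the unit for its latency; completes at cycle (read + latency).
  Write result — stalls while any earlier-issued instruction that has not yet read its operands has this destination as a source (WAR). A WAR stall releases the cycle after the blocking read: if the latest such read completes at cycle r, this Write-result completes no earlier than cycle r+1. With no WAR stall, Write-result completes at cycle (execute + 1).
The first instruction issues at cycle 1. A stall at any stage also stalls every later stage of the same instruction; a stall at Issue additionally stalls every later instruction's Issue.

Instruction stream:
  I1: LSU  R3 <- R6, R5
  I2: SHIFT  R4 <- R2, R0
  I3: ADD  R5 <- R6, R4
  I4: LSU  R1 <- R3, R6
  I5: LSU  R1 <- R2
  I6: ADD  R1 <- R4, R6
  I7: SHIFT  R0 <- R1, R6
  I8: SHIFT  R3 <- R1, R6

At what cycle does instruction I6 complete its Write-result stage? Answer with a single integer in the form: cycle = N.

I1 -> (1, 2, 3, 4)
I2 -> (2, 3, 4, 5)
I3 -> (3, 6, 8, 9)  // RAW R4: wait I2 write@5
I4 -> (5, 6, 7, 8)  // struct: LSU busy until I1 writes@4
I5 -> (9, 10, 11, 12)  // struct: LSU busy until I4 writes@8
I6 -> (13, 14, 16, 17)  // WAW R1: wait I5 write@12
I7 -> (14, 18, 19, 20)  // RAW R1: wait I6 write@17
I8 -> (21, 22, 23, 24)  // struct: SHIFT busy until I7 writes@20

cycle = 17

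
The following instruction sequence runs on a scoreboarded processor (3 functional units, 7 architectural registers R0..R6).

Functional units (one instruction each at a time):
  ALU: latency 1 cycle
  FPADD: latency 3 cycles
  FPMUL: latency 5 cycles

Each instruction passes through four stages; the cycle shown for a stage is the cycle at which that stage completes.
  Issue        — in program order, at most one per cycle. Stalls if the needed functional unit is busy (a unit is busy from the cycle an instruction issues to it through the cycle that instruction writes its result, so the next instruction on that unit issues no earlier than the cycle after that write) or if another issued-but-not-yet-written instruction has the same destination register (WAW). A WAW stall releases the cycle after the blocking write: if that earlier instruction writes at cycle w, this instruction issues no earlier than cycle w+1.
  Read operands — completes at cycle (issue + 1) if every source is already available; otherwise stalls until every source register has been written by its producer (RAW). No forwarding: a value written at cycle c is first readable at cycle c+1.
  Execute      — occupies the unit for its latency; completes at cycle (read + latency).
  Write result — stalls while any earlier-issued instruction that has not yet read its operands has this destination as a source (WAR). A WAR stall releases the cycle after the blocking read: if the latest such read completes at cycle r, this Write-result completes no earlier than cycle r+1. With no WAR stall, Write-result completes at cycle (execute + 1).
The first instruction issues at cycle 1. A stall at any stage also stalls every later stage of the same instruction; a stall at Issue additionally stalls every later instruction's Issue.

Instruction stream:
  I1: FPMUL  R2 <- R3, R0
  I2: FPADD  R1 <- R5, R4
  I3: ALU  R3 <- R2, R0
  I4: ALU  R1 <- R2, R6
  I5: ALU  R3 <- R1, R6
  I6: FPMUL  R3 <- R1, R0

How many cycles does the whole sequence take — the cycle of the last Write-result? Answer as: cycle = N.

cycle = 27

I1  is:1  ro:2  ex:7  wr:8
I2  is:2  ro:3  ex:6  wr:7
I3  is:3  ro:9  ex:10  wr:11  — RAW R2: wait I1 write@8
I4  is:12  ro:13  ex:14  wr:15  — struct: ALU busy until I3 writes@11
I5  is:16  ro:17  ex:18  wr:19  — struct: ALU busy until I4 writes@15
I6  is:20  ro:21  ex:26  wr:27  — WAW R3: wait I5 write@19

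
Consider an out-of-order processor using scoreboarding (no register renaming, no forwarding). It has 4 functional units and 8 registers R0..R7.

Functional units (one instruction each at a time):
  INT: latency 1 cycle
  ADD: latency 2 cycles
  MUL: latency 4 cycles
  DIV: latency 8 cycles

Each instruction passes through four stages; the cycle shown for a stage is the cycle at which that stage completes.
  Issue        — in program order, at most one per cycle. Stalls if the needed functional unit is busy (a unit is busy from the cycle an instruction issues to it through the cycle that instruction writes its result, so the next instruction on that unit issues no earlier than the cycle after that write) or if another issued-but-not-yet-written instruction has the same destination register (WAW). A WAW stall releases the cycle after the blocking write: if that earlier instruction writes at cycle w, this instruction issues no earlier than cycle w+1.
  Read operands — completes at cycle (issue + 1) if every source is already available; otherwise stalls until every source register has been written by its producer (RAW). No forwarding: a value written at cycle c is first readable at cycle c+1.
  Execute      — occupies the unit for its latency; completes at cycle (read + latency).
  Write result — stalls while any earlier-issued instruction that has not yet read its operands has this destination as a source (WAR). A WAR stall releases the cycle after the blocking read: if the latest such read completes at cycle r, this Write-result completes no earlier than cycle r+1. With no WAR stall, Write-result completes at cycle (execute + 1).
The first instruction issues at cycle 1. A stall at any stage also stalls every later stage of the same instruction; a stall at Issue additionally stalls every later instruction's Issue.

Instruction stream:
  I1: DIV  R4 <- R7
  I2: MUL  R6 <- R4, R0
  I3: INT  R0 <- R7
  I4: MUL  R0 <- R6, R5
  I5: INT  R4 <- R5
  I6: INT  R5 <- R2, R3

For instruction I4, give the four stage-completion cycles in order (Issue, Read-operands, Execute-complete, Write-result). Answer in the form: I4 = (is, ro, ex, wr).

t=1  I1→DIV
t=2  I1 RO; I2→MUL
t=3  I3→INT
t=4  I3 RO
t=5  I3 EX
t=10  I1 EX
t=11  I1 WR R4
t=12  I2 RO
t=13  I3 WR R0
t=16  I2 EX
t=17  I2 WR R6
t=18  I4→MUL
t=19  I4 RO; I5→INT
t=20  I5 RO
t=21  I5 EX
t=22  I5 WR R4
t=23  I4 EX; I6→INT
t=24  I4 WR R0; I6 RO
t=25  I6 EX
t=26  I6 WR R5

I4 = (18, 19, 23, 24)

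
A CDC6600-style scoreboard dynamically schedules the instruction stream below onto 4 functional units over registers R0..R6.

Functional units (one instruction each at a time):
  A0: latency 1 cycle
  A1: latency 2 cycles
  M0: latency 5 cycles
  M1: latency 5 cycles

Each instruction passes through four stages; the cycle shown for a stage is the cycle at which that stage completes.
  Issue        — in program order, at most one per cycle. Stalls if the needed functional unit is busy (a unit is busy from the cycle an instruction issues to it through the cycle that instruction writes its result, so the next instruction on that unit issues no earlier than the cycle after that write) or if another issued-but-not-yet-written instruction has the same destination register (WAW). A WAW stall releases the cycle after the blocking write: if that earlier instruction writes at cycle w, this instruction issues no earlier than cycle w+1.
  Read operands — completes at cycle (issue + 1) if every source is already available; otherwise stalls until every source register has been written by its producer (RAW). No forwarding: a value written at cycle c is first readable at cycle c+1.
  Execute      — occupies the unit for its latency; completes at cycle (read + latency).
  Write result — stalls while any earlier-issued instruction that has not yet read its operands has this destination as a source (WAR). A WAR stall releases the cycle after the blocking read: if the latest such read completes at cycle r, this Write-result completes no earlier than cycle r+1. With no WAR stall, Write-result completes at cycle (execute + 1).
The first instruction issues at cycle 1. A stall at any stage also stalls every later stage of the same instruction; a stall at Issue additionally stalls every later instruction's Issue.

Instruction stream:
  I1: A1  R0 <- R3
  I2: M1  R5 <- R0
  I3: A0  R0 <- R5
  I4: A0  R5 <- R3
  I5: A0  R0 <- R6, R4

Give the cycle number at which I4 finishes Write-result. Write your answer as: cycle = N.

cycle = 19

[1] I1 issues→A1
[2] I1 reads, I2 issues→M1
[4] I1 exec-done
[5] I1 writes R0
[6] I2 reads, I3 issues→A0
[11] I2 exec-done
[12] I2 writes R5
[13] I3 reads
[14] I3 exec-done
[15] I3 writes R0
[16] I4 issues→A0
[17] I4 reads
[18] I4 exec-done
[19] I4 writes R5
[20] I5 issues→A0
[21] I5 reads
[22] I5 exec-done
[23] I5 writes R0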